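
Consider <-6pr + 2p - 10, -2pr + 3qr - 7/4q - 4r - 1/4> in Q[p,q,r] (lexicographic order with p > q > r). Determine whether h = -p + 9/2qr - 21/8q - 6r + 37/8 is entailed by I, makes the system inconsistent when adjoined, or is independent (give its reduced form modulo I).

First compute the reduced Gröbner basis of I by Buchberger's algorithm.
f_1 = -6pr + 2p - 10, LT = pr.
f_2 = -2pr + 3qr - 7/4q - 4r - 1/4, LT = pr.

S(f_1,f_2): lcm = pr. S = -1/3p + 3/2qr - 7/8q - 2r + 37/24.
  reduce S modulo (f_1, f_2):
  remainder -1/3p + 3/2qr - 7/8q - 2r + 37/24 ≠ 0; add k_3 = -1/3p + 3/2qr - 7/8q - 2r + 37/24 to the basis.

S(f_1,k_3): lcm = pr. S = -1/3p + 9/2qr^2 - 21/8qr - 6r^2 + 37/8r + 5/3.
  reduce S modulo (f_1, f_2, k_3):
  remainder 9/2qr^2 - 33/8qr + 7/8q - 6r^2 + 53/8r + 1/8 ≠ 0; add k_4 = 9/2qr^2 - 33/8qr + 7/8q - 6r^2 + 53/8r + 1/8 to the basis.

The other S-polynomials (S(f_2,k_3), S(f_1,k_4), S(f_2,k_4), S(k_3,k_4)) all reduce to 0 modulo the current basis, so we have a Gröbner basis.
Inter-reduce: drop elements whose leading term is divisible by another's, tail-reduce, and make monic.
Reduced Gröbner basis: {p - 9/2qr + 21/8q + 6r - 37/8, qr^2 - 11/12qr + 7/36q - 4/3r^2 + 53/36r + 1/36}.
Label its elements g_1 = p - 9/2qr + 21/8q + 6r - 37/8, g_2 = qr^2 - 11/12qr + 7/36q - 4/3r^2 + 53/36r + 1/36.

Reduce h = -p + 9/2qr - 21/8q - 6r + 37/8 modulo G:
  leading term p: subtract (-1)·g_1 from -p + 9/2qr - 21/8q - 6r + 37/8 → 0
  normal form = 0.
Since the normal form is 0, h ∈ I.

Ideal membership is decidable via reduction modulo a Gröbner basis.

-p + 9/2qr - 21/8q - 6r + 37/8 lies in I (it reduces to 0).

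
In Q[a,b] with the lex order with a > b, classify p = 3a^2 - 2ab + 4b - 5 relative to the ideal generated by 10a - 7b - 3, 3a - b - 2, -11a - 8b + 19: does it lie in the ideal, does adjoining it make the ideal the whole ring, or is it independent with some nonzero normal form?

3a^2 - 2ab + 4b - 5 lies in I (it reduces to 0).

First compute the reduced Gröbner basis of I by Buchberger's algorithm.
f_1 = 10a - 7b - 3, LT = a.
f_2 = 3a - b - 2, LT = a.
f_3 = -11a - 8b + 19, LT = a.

S(f_1,f_2): lcm = a. S = -11/30b + 11/30.
  leading term b: no divisor's leading term divides it; move -11/30b to the remainder.
  leading term 1: no divisor's leading term divides it; move 11/30 to the remainder.
  remainder -11/30b + 11/30 ≠ 0; add h_4 = -11/30b + 11/30 to the basis.

The other S-polynomials (S(f_1,f_3), S(f_2,f_3), S(f_1,h_4), S(f_2,h_4), S(f_3,h_4)) all reduce to 0 modulo the current basis, so we have a Gröbner basis.
Inter-reduce: drop elements whose leading term is divisible by another's, tail-reduce, and make monic.
Reduced Gröbner basis: {a - 1, b - 1}.
Label its elements g_1 = a - 1, g_2 = b - 1.

Reduce p = 3a^2 - 2ab + 4b - 5 modulo G:
  leading term a^2: subtract (3a)·g_1 from 3a^2 - 2ab + 4b - 5 → -2ab + 3a + 4b - 5
  leading term ab: subtract (-2b)·g_1 from -2ab + 3a + 4b - 5 → 3a + 2b - 5
  leading term a: subtract (3)·g_1 from 3a + 2b - 5 → 2b - 2
  leading term b: subtract (2)·g_2 from 2b - 2 → 0
  normal form = 0.
Since the normal form is 0, p ∈ I.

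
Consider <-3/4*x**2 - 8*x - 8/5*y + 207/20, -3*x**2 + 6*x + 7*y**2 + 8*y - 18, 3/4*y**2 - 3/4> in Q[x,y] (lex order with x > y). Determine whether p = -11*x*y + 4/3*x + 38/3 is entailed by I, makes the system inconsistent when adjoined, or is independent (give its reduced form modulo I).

First compute the reduced Gröbner basis of I by Buchberger's algorithm.
f_1 = -3/4*x**2 - 8*x - 8/5*y + 207/20, LT = x**2.
f_2 = -3*x**2 + 6*x + 7*y**2 + 8*y - 18, LT = x**2.
f_3 = 3/4*y**2 - 3/4, LT = y**2.

S(f_1,f_2): lcm = x**2. S = 38/3*x + 7/3*y**2 + 24/5*y - 99/5.
  leading term x: no divisor's leading term divides it; move 38/3*x to the remainder.
  leading term y**2: subtract (28/9)·f_3 from 7/3*y**2 + 24/5*y - 99/5 → 24/5*y - 262/15
  leading term y: no divisor's leading term divides it; move 24/5*y to the remainder.
  leading term 1: no divisor's leading term divides it; move -262/15 to the remainder.
  remainder 38/3*x + 24/5*y - 262/15 ≠ 0; add h_4 = 38/3*x + 24/5*y - 262/15 to the basis.

S(f_1,h_4): lcm = x**2. S = -36/95*x*y + 3433/285*x + 32/15*y - 69/5.
  leading term x*y: subtract (-54/1805*y)·h_4 from -36/95*x*y + 3433/285*x + 32/15*y - 69/5 → 3433/285*x + 1296/9025*y**2 + 43612/27075*y - 69/5
  leading term x: subtract (3433/3610)·h_4 from 3433/285*x + 1296/9025*y**2 + 43612/27075*y - 69/5 → 1296/9025*y**2 - 79976/27075*y + 76088/27075
  leading term y**2: subtract (1728/9025)·f_3 from 1296/9025*y**2 - 79976/27075*y + 76088/27075 → -79976/27075*y + 79976/27075
  leading term y: no divisor's leading term divides it; move -79976/27075*y to the remainder.
  leading term 1: no divisor's leading term divides it; move 79976/27075 to the remainder.
  remainder -79976/27075*y + 79976/27075 ≠ 0; add h_5 = -79976/27075*y + 79976/27075 to the basis.

The other S-polynomials (S(f_1,f_3), S(f_2,f_3), S(f_2,h_4), S(f_3,h_4), S(f_1,h_5), S(f_2,h_5), S(f_3,h_5), S(h_4,h_5)) all reduce to 0 modulo the current basis, so we have a Gröbner basis.
Inter-reduce: drop elements whose leading term is divisible by another's, tail-reduce, and make monic.
Reduced Gröbner basis: {x - 1, y - 1}.
Label its elements g_1 = x - 1, g_2 = y - 1.

Reduce p = -11*x*y + 4/3*x + 38/3 modulo G:
  leading term x*y: subtract (-11*y)·g_1 from -11*x*y + 4/3*x + 38/3 → 4/3*x - 11*y + 38/3
  leading term x: subtract (4/3)·g_1 from 4/3*x - 11*y + 38/3 → -11*y + 14
  leading term y: subtract (-11)·g_2 from -11*y + 14 → 3
  leading term 1: no divisor's leading term divides it; move 3 to the remainder.
  normal form = 3.
The normal form is nonzero, so p ∉ I. Since p minus its normal form lies in I, I + (p) = I + (r) where r = 3; decide whether this ideal is the whole ring.
Here r = 3 is a nonzero constant, hence a unit: 1 ∈ I + (p), the Gröbner basis of I + (p) is {1}, and the enlarged system has no common solution — adjoining p is inconsistent.

Adjoining -11*x*y + 4/3*x + 38/3 makes the ideal the whole ring: the system is inconsistent.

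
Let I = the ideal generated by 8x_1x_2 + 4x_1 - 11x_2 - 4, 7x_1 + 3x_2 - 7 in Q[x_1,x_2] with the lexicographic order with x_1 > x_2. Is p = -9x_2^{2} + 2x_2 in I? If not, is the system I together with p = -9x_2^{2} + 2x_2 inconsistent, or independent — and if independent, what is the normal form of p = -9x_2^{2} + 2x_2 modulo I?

First compute the reduced Gröbner basis of I by Buchberger's algorithm.
f_1 = 8x_1x_2 + 4x_1 - 11x_2 - 4, LT = x_1x_2.
f_2 = 7x_1 + 3x_2 - 7, LT = x_1.

S(f_1,f_2): lcm = x_1x_2. S = \tfrac{1}{2}x_1 - \tfrac{3}{7}x_2^{2} - \tfrac{3}{8}x_2 - \tfrac{1}{2}.
  leading term x_1: subtract (\tfrac{1}{14})·f_2 from \tfrac{1}{2}x_1 - \tfrac{3}{7}x_2^{2} - \tfrac{3}{8}x_2 - \tfrac{1}{2} → -\tfrac{3}{7}x_2^{2} - \tfrac{33}{56}x_2
  leading term x_2^{2}: no divisor's leading term divides it; move -\tfrac{3}{7}x_2^{2} to the remainder.
  leading term x_2: no divisor's leading term divides it; move -\tfrac{33}{56}x_2 to the remainder.
  remainder -\tfrac{3}{7}x_2^{2} - \tfrac{33}{56}x_2 ≠ 0; add h_3 = -\tfrac{3}{7}x_2^{2} - \tfrac{33}{56}x_2 to the basis.

The other S-polynomials (S(f_1,h_3), S(f_2,h_3)) all reduce to 0 modulo the current basis, so we have a Gröbner basis.
Inter-reduce: drop elements whose leading term is divisible by another's, tail-reduce, and make monic.
Reduced Gröbner basis: {x_1 + \tfrac{3}{7}x_2 - 1, x_2^{2} + \tfrac{11}{8}x_2}.
Label its elements g_1 = x_1 + \tfrac{3}{7}x_2 - 1, g_2 = x_2^{2} + \tfrac{11}{8}x_2.

Reduce p = -9x_2^{2} + 2x_2 modulo G:
  leading term x_2^{2}: subtract (-9)·g_2 from -9x_2^{2} + 2x_2 → \tfrac{115}{8}x_2
  leading term x_2: no divisor's leading term divides it; move \tfrac{115}{8}x_2 to the remainder.
  normal form = \tfrac{115}{8}x_2.
The normal form is nonzero, so p ∉ I. Since p minus its normal form lies in I, I + (p) = I + (r) where r = \tfrac{115}{8}x_2; decide whether this ideal is the whole ring.
Run Buchberger on G together with r (pairs among the g_i already reduce to 0 since G is a Gröbner basis):
g_1 = x_1 + \tfrac{3}{7}x_2 - 1, LT = x_1.
g_2 = x_2^{2} + \tfrac{11}{8}x_2, LT = x_2^{2}.
r = \tfrac{115}{8}x_2, LT = x_2.

The S-polynomials (S(g_1,g_2), S(g_1,r), S(g_2,r)) all reduce to 0 modulo the current basis, so we have a Gröbner basis.
Inter-reduce: drop elements whose leading term is divisible by another's, tail-reduce, and make monic.
Reduced Gröbner basis: {x_1 - 1, x_2}.
The reduced Gröbner basis of I + (p) is {x_1 - 1, x_2} ≠ {1}, a proper ideal, so the enlarged system stays consistent: p is independent of I, with normal form \tfrac{115}{8}x_2.

-9x_2^{2} + 2x_2 is independent of I; its normal form modulo I is \tfrac{115}{8}x_2.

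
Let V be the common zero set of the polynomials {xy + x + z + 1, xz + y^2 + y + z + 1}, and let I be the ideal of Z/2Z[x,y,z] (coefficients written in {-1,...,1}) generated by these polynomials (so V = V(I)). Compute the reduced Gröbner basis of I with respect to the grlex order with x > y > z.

f_1 = xy + x + z + 1, LT = xy.
f_2 = xz + y^2 + y + z + 1, LT = xz.

S(f_1,f_2): lcm = xyz. S = y^3 + xz + y^2 + yz + z^2 + y + z.
  leading term y^3: no divisor's leading term divides it; move y^3 to the remainder.
  leading term xz: subtract (1)·f_2 from xz + y^2 + yz + z^2 + y + z → yz + z^2 + 1
  leading term yz: no divisor's leading term divides it; move yz to the remainder.
  leading term z^2: no divisor's leading term divides it; move z^2 to the remainder.
  leading term 1: no divisor's leading term divides it; move 1 to the remainder.
  remainder y^3 + yz + z^2 + 1 ≠ 0; add g_3 = y^3 + yz + z^2 + 1 to the basis.

The other S-polynomials (S(f_1,g_3), S(f_2,g_3)) all reduce to 0 modulo the current basis, so we have a Gröbner basis.

G = {y^3 + yz + z^2 + 1, xy + x + z + 1, xz + y^2 + y + z + 1}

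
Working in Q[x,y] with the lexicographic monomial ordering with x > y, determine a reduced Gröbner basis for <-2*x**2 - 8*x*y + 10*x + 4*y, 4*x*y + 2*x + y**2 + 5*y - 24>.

f_1 = -2*x**2 - 8*x*y + 10*x + 4*y, LT = x**2.
f_2 = 4*x*y + 2*x + y**2 + 5*y - 24, LT = x*y.

S(f_1,f_2): lcm = x**2*y. S = -1/2*x**2 + 15/4*x*y**2 - 25/4*x*y + 6*x - 2*y**2.
  reduce S modulo (f_1, f_2):
  remainder 105/16*x - 15/16*y**3 - 165/32*y**2 + 933/32*y - 147/4 ≠ 0; add g_3 = 105/16*x - 15/16*y**3 - 165/32*y**2 + 933/32*y - 147/4 to the basis.

S(f_1,g_3): lcm = x**2. S = 1/7*x*y**3 + 11/14*x*y**2 - 31/70*x*y + 3/5*x - 2*y.
  reduce S modulo (f_1, f_2, g_3):
  remainder -1/28*y**4 - 3/14*y**3 + 19/20*y**2 - 81/70*y + 4/5 ≠ 0; add g_4 = -1/28*y**4 - 3/14*y**3 + 19/20*y**2 - 81/70*y + 4/5 to the basis.

The other S-polynomials (S(f_2,g_3), S(f_1,g_4), S(f_2,g_4), S(g_3,g_4)) all reduce to 0 modulo the current basis, so we have a Gröbner basis.
Inter-reduce: drop elements whose leading term is divisible by another's, tail-reduce, and make monic.

G = {x - 1/7*y**3 - 11/14*y**2 + 311/70*y - 28/5, y**4 + 6*y**3 - 133/5*y**2 + 162/5*y - 112/5}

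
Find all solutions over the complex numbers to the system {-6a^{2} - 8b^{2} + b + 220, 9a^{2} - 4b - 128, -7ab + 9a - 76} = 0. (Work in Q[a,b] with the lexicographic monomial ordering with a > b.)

Compute a lex Gröbner basis by Buchberger's algorithm.
f_1 = -6a^{2} - 8b^{2} + b + 220, LT = a^{2}.
f_2 = 9a^{2} - 4b - 128, LT = a^{2}.
f_3 = -7ab + 9a - 76, LT = ab.

S(f_1,f_2): lcm = a^{2}. S = \tfrac{4}{3}b^{2} + \tfrac{5}{18}b - \tfrac{202}{9}.
  leading term b^{2}: no divisor's leading term divides it; move \tfrac{4}{3}b^{2} to the remainder.
  leading term b: no divisor's leading term divides it; move \tfrac{5}{18}b to the remainder.
  leading term 1: no divisor's leading term divides it; move -\tfrac{202}{9} to the remainder.
  remainder \tfrac{4}{3}b^{2} + \tfrac{5}{18}b - \tfrac{202}{9} ≠ 0; add h_4 = \tfrac{4}{3}b^{2} + \tfrac{5}{18}b - \tfrac{202}{9} to the basis.

S(f_1,f_3): lcm = a^{2}b. S = \tfrac{9}{7}a^{2} - \tfrac{76}{7}a + \tfrac{4}{3}b^{3} - \tfrac{1}{6}b^{2} - \tfrac{110}{3}b.
  leading term a^{2}: subtract (-\tfrac{3}{14})·f_1 from \tfrac{9}{7}a^{2} - \tfrac{76}{7}a + \tfrac{4}{3}b^{3} - \tfrac{1}{6}b^{2} - \tfrac{110}{3}b → -\tfrac{76}{7}a + \tfrac{4}{3}b^{3} - \tfrac{79}{42}b^{2} - \tfrac{1531}{42}b + \tfrac{330}{7}
  leading term a: no divisor's leading term divides it; move -\tfrac{76}{7}a to the remainder.
  leading term b^{3}: subtract (b)·h_4 from \tfrac{4}{3}b^{3} - \tfrac{79}{42}b^{2} - \tfrac{1531}{42}b + \tfrac{330}{7} → -\tfrac{136}{63}b^{2} - \tfrac{1765}{126}b + \tfrac{330}{7}
  leading term b^{2}: subtract (-\tfrac{34}{21})·h_4 from -\tfrac{136}{63}b^{2} - \tfrac{1765}{126}b + \tfrac{330}{7} → -\tfrac{5125}{378}b + \tfrac{2042}{189}
  leading term b: no divisor's leading term divides it; move -\tfrac{5125}{378}b to the remainder.
  leading term 1: no divisor's leading term divides it; move \tfrac{2042}{189} to the remainder.
  remainder -\tfrac{76}{7}a - \tfrac{5125}{378}b + \tfrac{2042}{189} ≠ 0; add h_5 = -\tfrac{76}{7}a - \tfrac{5125}{378}b + \tfrac{2042}{189} to the basis.

S(f_3,h_4): lcm = ab^{2}. S = -\tfrac{251}{168}ab + \tfrac{101}{6}a + \tfrac{76}{7}b.
  leading term ab: subtract (\tfrac{251}{1176})·f_3 from -\tfrac{251}{168}ab + \tfrac{101}{6}a + \tfrac{76}{7}b → \tfrac{17537}{1176}a + \tfrac{76}{7}b + \tfrac{4769}{294}
  leading term a: subtract (-\tfrac{923}{672})·h_5 from \tfrac{17537}{1176}a + \tfrac{76}{7}b + \tfrac{4769}{294} → -\tfrac{1972487}{254016}b + \tfrac{1972487}{63504}
  leading term b: no divisor's leading term divides it; move -\tfrac{1972487}{254016}b to the remainder.
  leading term 1: no divisor's leading term divides it; move \tfrac{1972487}{63504} to the remainder.
  remainder -\tfrac{1972487}{254016}b + \tfrac{1972487}{63504} ≠ 0; add h_6 = -\tfrac{1972487}{254016}b + \tfrac{1972487}{63504} to the basis.

The other S-polynomials (S(f_2,f_3), S(f_1,h_4), S(f_2,h_4), S(f_1,h_5), S(f_2,h_5), S(f_3,h_5), S(h_4,h_5), S(f_1,h_6), S(f_2,h_6), S(f_3,h_6), S(h_4,h_6), S(h_5,h_6)) all reduce to 0 modulo the current basis, so we have a Gröbner basis.
Inter-reduce: drop elements whose leading term is divisible by another's, tail-reduce, and make monic.
Reduced Gröbner basis: {a + 4, b - 4}.

Elimination: the polynomial b - 4 lies in the elimination ideal for b, so b ∈ {4}. For each such b, the remaining basis elements (now univariate) give the rest of the solution.
  b = 4: the earlier basis element becomes a + 4 = 0, giving a = -4 — point (-4, 4).

{(-4, 4)}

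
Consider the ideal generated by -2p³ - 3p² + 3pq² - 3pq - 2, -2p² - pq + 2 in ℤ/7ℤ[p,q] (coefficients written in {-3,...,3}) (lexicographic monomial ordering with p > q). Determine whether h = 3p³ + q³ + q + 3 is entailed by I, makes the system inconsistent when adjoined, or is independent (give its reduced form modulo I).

First compute the reduced Gröbner basis of I by Buchberger's algorithm.
f_1 = -2p³ - 3p² + 3pq² - 3pq - 2, LT = p³.
f_2 = -2p² - pq + 2, LT = p².

S(f_1,f_2): lcm = p³. S = 3p²q - 2p² + 2pq² - 2pq + p + 1.
  reduce S modulo (f_1, f_2):
  remainder -3pq² - pq + p + 3q - 1 ≠ 0; add k_3 = -3pq² - pq + p + 3q - 1 to the basis.

S(f_1,k_3): lcm = p³q². S = 2p³q - 2p³ - 2p²q² + p²q + 2p² + 2pq⁴ - 2pq³ + q².
  reduce S modulo (f_1, f_2, k_3):
  remainder -2pq + p + 2q³ + 2q² - 3q - 1 ≠ 0; add k_4 = -2pq + p + 2q³ + 2q² - 3q - 1 to the basis.

S(f_2,k_3): lcm = p²q². S = 2p²q - 2p² - 3pq³ + pq + 2p - q².
  reduce S modulo (f_1, f_2, k_3, k_4):
  remainder -p + q³ - 3q² - 2q + 1 ≠ 0; add k_5 = -p + q³ - 3q² - 2q + 1 to the basis.

S(k_3,k_4): lcm = pq². S = 2pq + 2p + q⁴ + q³ + 2q² + 2q - 2.
  reduce S modulo (f_1, f_2, k_3, k_4, k_5):
  remainder q⁴ - q³ + 2q² ≠ 0; add k_6 = q⁴ - q³ + 2q² to the basis.

The other S-polynomials (S(f_1,k_4), S(f_2,k_4), S(f_1,k_5), S(f_2,k_5), S(k_3,k_5), S(k_4,k_5), S(f_1,k_6), S(f_2,k_6), S(k_3,k_6), S(k_4,k_6), S(k_5,k_6)) all reduce to 0 modulo the current basis, so we have a Gröbner basis.
Inter-reduce: drop elements whose leading term is divisible by another's, tail-reduce, and make monic.
Reduced Gröbner basis: {p - q³ + 3q² + 2q - 1, q⁴ - q³ + 2q²}.
Label its elements g_1 = p - q³ + 3q² + 2q - 1, g_2 = q⁴ - q³ + 2q².

Reduce h = 3p³ + q³ + q + 3 modulo G:
  leading term p³: subtract (3p²)·g_1 from 3p³ + q³ + q + 3 → 3p²q³ - 2p²q² + p²q + 3p² + q³ + q + 3
  leading term p²q³: subtract (3pq³)·g_1 from 3p²q³ - 2p²q² + p²q + 3p² + q³ + q + 3 → -2p²q² + p²q + 3p² + 3pq⁶ - 2pq⁵ + pq⁴ + 3pq³ + q³ + q + 3
  leading term p²q²: subtract (-2pq²)·g_1 from -2p²q² + p²q + 3p² + 3pq⁶ - 2pq⁵ + pq⁴ + 3pq³ + q³ + q + 3 → p²q + 3p² + 3pq⁶ + 3pq⁵ - 2pq² + q³ + q + 3
  leading term p²q: subtract (pq)·g_1 from p²q + 3p² + 3pq⁶ + 3pq⁵ - 2pq² + q³ + q + 3 → 3p² + 3pq⁶ + 3pq⁵ + pq⁴ - 3pq³ + 3pq² + pq + q³ + q + 3
  leading term p²: subtract (3p)·g_1 from 3p² + 3pq⁶ + 3pq⁵ + pq⁴ - 3pq³ + 3pq² + pq + q³ + q + 3 → 3pq⁶ + 3pq⁵ + pq⁴ + pq² + 2pq + 3p + q³ + q + 3
  leading term pq⁶: subtract (3q⁶)·g_1 from 3pq⁶ + 3pq⁵ + pq⁴ + pq² + 2pq + 3p + q³ + q + 3 → 3pq⁵ + pq⁴ + pq² + 2pq + 3p + 3q⁹ - 2q⁸ + q⁷ + 3q⁶ + q³ + q + 3
  leading term pq⁵: subtract (3q⁵)·g_1 from 3pq⁵ + pq⁴ + pq² + 2pq + 3p + 3q⁹ - 2q⁸ + q⁷ + 3q⁶ + q³ + q + 3 → pq⁴ + pq² + 2pq + 3p + 3q⁹ + q⁸ - q⁷ - 3q⁶ + 3q⁵ + q³ + q + 3
  leading term pq⁴: subtract (q⁴)·g_1 from pq⁴ + pq² + 2pq + 3p + 3q⁹ + q⁸ - q⁷ - 3q⁶ + 3q⁵ + q³ + q + 3 → pq² + 2pq + 3p + 3q⁹ + q⁸ + q⁶ + q⁵ + q⁴ + q³ + q + 3
  leading term pq²: subtract (q²)·g_1 from pq² + 2pq + 3p + 3q⁹ + q⁸ + q⁶ + q⁵ + q⁴ + q³ + q + 3 → 2pq + 3p + 3q⁹ + q⁸ + q⁶ + 2q⁵ - 2q⁴ - q³ + q² + q + 3
  leading term pq: subtract (2q)·g_1 from 2pq + 3p + 3q⁹ + q⁸ + q⁶ + 2q⁵ - 2q⁴ - q³ + q² + q + 3 → 3p + 3q⁹ + q⁸ + q⁶ + 2q⁵ - 3q² + 3q + 3
  leading term p: subtract (3)·g_1 from 3p + 3q⁹ + q⁸ + q⁶ + 2q⁵ - 3q² + 3q + 3 → 3q⁹ + q⁸ + q⁶ + 2q⁵ + 3q³ + 2q² - 3q - 1
  leading term q⁹: subtract (3q⁵)·g_2 from 3q⁹ + q⁸ + q⁶ + 2q⁵ + 3q³ + 2q² - 3q - 1 → -3q⁸ + q⁷ + q⁶ + 2q⁵ + 3q³ + 2q² - 3q - 1
  leading term q⁸: subtract (-3q⁴)·g_2 from -3q⁸ + q⁷ + q⁶ + 2q⁵ + 3q³ + 2q² - 3q - 1 → -2q⁷ + 2q⁵ + 3q³ + 2q² - 3q - 1
  leading term q⁷: subtract (-2q³)·g_2 from -2q⁷ + 2q⁵ + 3q³ + 2q² - 3q - 1 → -2q⁶ - q⁵ + 3q³ + 2q² - 3q - 1
  leading term q⁶: subtract (-2q²)·g_2 from -2q⁶ - q⁵ + 3q³ + 2q² - 3q - 1 → -3q⁵ - 3q⁴ + 3q³ + 2q² - 3q - 1
  leading term q⁵: subtract (-3q)·g_2 from -3q⁵ - 3q⁴ + 3q³ + 2q² - 3q - 1 → q⁴ + 2q³ + 2q² - 3q - 1
  leading term q⁴: subtract (1)·g_2 from q⁴ + 2q³ + 2q² - 3q - 1 → 3q³ - 3q - 1
  leading term q³: no divisor's leading term divides it; move 3q³ to the remainder.
  leading term q: no divisor's leading term divides it; move -3q to the remainder.
  leading term 1: no divisor's leading term divides it; move -1 to the remainder.
  normal form = 3q³ - 3q - 1.
The normal form is nonzero, so h ∉ I. Since h minus its normal form lies in I, I + (h) = I + (r) where r = 3q³ - 3q - 1; decide whether this ideal is the whole ring.
Run Buchberger on G together with r (pairs among the g_i already reduce to 0 since G is a Gröbner basis):
g_1 = p - q³ + 3q² + 2q - 1, LT = p.
g_2 = q⁴ - q³ + 2q², LT = q⁴.
r = 3q³ - 3q - 1, LT = q³.

S(g_2,r): lcm = q⁴. S = -q³ + 3q² - 2q.
  reduce S modulo (g_1, g_2, r):
  remainder 3q² - 3q + 2 ≠ 0; add m_4 = 3q² - 3q + 2 to the basis.

S(g_2,m_4): lcm = q⁴. S = -q².
  reduce S modulo (g_1, g_2, r, m_4):
  remainder -q + 3 ≠ 0; add m_5 = -q + 3 to the basis.

S(r,m_4): lcm = q³. S = q² + 3q + 2.
  reduce S modulo (g_1, g_2, r, m_4, m_5):
  remainder -3 ≠ 0; add m_6 = -3 to the basis.

The other S-polynomials (S(g_1,g_2), S(g_1,r), S(g_1,m_4), S(g_1,m_5), S(g_2,m_5), S(r,m_5), S(m_4,m_5), S(g_1,m_6), S(g_2,m_6), S(r,m_6), S(m_4,m_6), S(m_5,m_6)) all reduce to 0 modulo the current basis, so we have a Gröbner basis.
Inter-reduce: drop elements whose leading term is divisible by another's, tail-reduce, and make monic.
Reduced Gröbner basis: {1}.
The reduced Gröbner basis of I + (h) is {1}: the ideal is the whole ring, so the enlarged system has no common solution — adjoining h is inconsistent.

Ideal membership is decidable via reduction modulo a Gröbner basis.

Adjoining 3p³ + q³ + q + 3 makes the ideal the whole ring: the system is inconsistent.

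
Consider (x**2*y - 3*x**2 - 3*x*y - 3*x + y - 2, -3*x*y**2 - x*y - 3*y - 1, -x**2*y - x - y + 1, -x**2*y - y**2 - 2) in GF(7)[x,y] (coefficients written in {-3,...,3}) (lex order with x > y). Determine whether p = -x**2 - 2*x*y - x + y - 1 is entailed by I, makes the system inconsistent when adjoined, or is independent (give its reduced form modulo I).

First compute the reduced Gröbner basis of I by Buchberger's algorithm.
f_1 = x**2*y - 3*x**2 - 3*x*y - 3*x + y - 2, LT = x**2*y.
f_2 = -3*x*y**2 - x*y - 3*y - 1, LT = x*y**2.
f_3 = -x**2*y - x - y + 1, LT = x**2*y.
f_4 = -x**2*y - y**2 - 2, LT = x**2*y.

S(f_1,f_2): lcm = x**2*y**2. S = -x**2*y - 3*x*y**2 + 3*x*y + 2*x + y**2 - 2*y.
  leading term x**2*y: subtract (-1)·f_1 from -x**2*y - 3*x*y**2 + 3*x*y + 2*x + y**2 - 2*y → -3*x**2 - 3*x*y**2 - x + y**2 - y - 2
  leading term x**2: no divisor's leading term divides it; move -3*x**2 to the remainder.
  leading term x*y**2: subtract (1)·f_2 from -3*x*y**2 - x + y**2 - y - 2 → x*y - x + y**2 + 2*y - 1
  leading term x*y: no divisor's leading term divides it; move x*y to the remainder.
  leading term x: no divisor's leading term divides it; move -x to the remainder.
  leading term y**2: no divisor's leading term divides it; move y**2 to the remainder.
  leading term y: no divisor's leading term divides it; move 2*y to the remainder.
  leading term 1: no divisor's leading term divides it; move -1 to the remainder.
  remainder -3*x**2 + x*y - x + y**2 + 2*y - 1 ≠ 0; add h_5 = -3*x**2 + x*y - x + y**2 + 2*y - 1 to the basis.

S(f_1,f_3): lcm = x**2*y. S = -3*x**2 - 3*x*y + 3*x - 1.
  leading term x**2: subtract (1)·h_5 from -3*x**2 - 3*x*y + 3*x - 1 → 3*x*y - 3*x - y**2 - 2*y
  leading term x*y: no divisor's leading term divides it; move 3*x*y to the remainder.
  leading term x: no divisor's leading term divides it; move -3*x to the remainder.
  leading term y**2: no divisor's leading term divides it; move -y**2 to the remainder.
  leading term y: no divisor's leading term divides it; move -2*y to the remainder.
  remainder 3*x*y - 3*x - y**2 - 2*y ≠ 0; add h_6 = 3*x*y - 3*x - y**2 - 2*y to the basis.

S(f_1,f_4): lcm = x**2*y. S = -3*x**2 - 3*x*y - 3*x - y**2 + y + 3.
  leading term x**2: subtract (1)·h_5 from -3*x**2 - 3*x*y - 3*x - y**2 + y + 3 → 3*x*y - 2*x - 2*y**2 - y - 3
  leading term x*y: subtract (1)·h_6 from 3*x*y - 2*x - 2*y**2 - y - 3 → x - y**2 + y - 3
  leading term x: no divisor's leading term divides it; move x to the remainder.
  leading term y**2: no divisor's leading term divides it; move -y**2 to the remainder.
  leading term y: no divisor's leading term divides it; move y to the remainder.
  leading term 1: no divisor's leading term divides it; move -3 to the remainder.
  remainder x - y**2 + y - 3 ≠ 0; add h_7 = x - y**2 + y - 3 to the basis.

S(f_2,f_3): lcm = x**2*y**2. S = -2*x**2*y - 2*x - y**2 + y.
  leading term x**2*y: subtract (-2)·f_1 from -2*x**2*y - 2*x - y**2 + y → x**2 + x*y - x - y**2 + 3*y + 3
  leading term x**2: subtract (2)·h_5 from x**2 + x*y - x - y**2 + 3*y + 3 → -x*y + x - 3*y**2 - y - 2
  leading term x*y: subtract (2)·h_6 from -x*y + x - 3*y**2 - y - 2 → -y**2 + 3*y - 2
  leading term y**2: no divisor's leading term divides it; move -y**2 to the remainder.
  leading term y: no divisor's leading term divides it; move 3*y to the remainder.
  leading term 1: no divisor's leading term divides it; move -2 to the remainder.
  remainder -y**2 + 3*y - 2 ≠ 0; add h_8 = -y**2 + 3*y - 2 to the basis.

S(f_2,f_4): lcm = x**2*y**2. S = -2*x**2*y + x*y - 2*x - y**3 - 2*y.
  leading term x**2*y: subtract (-2)·f_1 from -2*x**2*y + x*y - 2*x - y**3 - 2*y → x**2 + 2*x*y - x - y**3 + 3
  leading term x**2: subtract (2)·h_5 from x**2 + 2*x*y - x - y**3 + 3 → x - y**3 - 2*y**2 + 3*y - 2
  leading term x: subtract (1)·h_7 from x - y**3 - 2*y**2 + 3*y - 2 → -y**3 - y**2 + 2*y + 1
  leading term y**3: subtract (y)·h_8 from -y**3 - y**2 + 2*y + 1 → 3*y**2 - 3*y + 1
  leading term y**2: subtract (-3)·h_8 from 3*y**2 - 3*y + 1 → -y + 2
  leading term y: no divisor's leading term divides it; move -y to the remainder.
  leading term 1: no divisor's leading term divides it; move 2 to the remainder.
  remainder -y + 2 ≠ 0; add h_9 = -y + 2 to the basis.

The other S-polynomials (S(f_3,f_4), S(f_1,h_5), S(f_2,h_5), S(f_3,h_5), S(f_4,h_5), S(f_1,h_6), S(f_2,h_6), S(f_3,h_6), S(f_4,h_6), S(h_5,h_6), S(f_1,h_7), S(f_2,h_7), S(f_3,h_7), S(f_4,h_7), S(h_5,h_7), S(h_6,h_7), S(f_1,h_8), S(f_2,h_8), S(f_3,h_8), S(f_4,h_8), S(h_5,h_8), S(h_6,h_8), S(h_7,h_8), S(f_1,h_9), S(f_2,h_9), S(f_3,h_9), S(f_4,h_9), S(h_5,h_9), S(h_6,h_9), S(h_7,h_9), S(h_8,h_9)) all reduce to 0 modulo the current basis, so we have a Gröbner basis.
Inter-reduce: drop elements whose leading term is divisible by another's, tail-reduce, and make monic.
Reduced Gröbner basis: {x + 2, y - 2}.
Label its elements g_1 = x + 2, g_2 = y - 2.

Reduce p = -x**2 - 2*x*y - x + y - 1 modulo G:
  leading term x**2: subtract (-x)·g_1 from -x**2 - 2*x*y - x + y - 1 → -2*x*y + x + y - 1
  leading term x*y: subtract (-2*y)·g_1 from -2*x*y + x + y - 1 → x - 2*y - 1
  leading term x: subtract (1)·g_1 from x - 2*y - 1 → -2*y - 3
  leading term y: subtract (-2)·g_2 from -2*y - 3 → 0
  normal form = 0.
Since the normal form is 0, p ∈ I.

-x**2 - 2*x*y - x + y - 1 lies in I (it reduces to 0).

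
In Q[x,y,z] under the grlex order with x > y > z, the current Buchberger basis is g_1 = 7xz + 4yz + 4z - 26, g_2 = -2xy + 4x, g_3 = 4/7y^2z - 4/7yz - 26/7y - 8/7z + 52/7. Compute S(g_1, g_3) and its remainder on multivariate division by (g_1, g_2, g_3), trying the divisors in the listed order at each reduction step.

lcm(LM(g_1), LM(g_3)) = xy^2z.
S = (lcm/LT(g_1))·g_1 − (lcm/LT(g_3))·g_3 = 4/7y^3z + xyz + 4/7y^2z + 13/2xy + 2xz - 26/7y^2 - 13x.
Reduce S modulo (g_1, g_2, g_3) in that order:
  leading term y^3z: subtract (y)·g_3 from 4/7y^3z + xyz + 4/7y^2z + 13/2xy + 2xz - 26/7y^2 - 13x → xyz + 8/7y^2z + 13/2xy + 2xz + 8/7yz - 13x - 52/7y
  leading term xyz: subtract (1/7y)·g_1 from xyz + 8/7y^2z + 13/2xy + 2xz + 8/7yz - 13x - 52/7y → 4/7y^2z + 13/2xy + 2xz + 4/7yz - 13x - 26/7y
  leading term y^2z: subtract (1)·g_3 from 4/7y^2z + 13/2xy + 2xz + 4/7yz - 13x - 26/7y → 13/2xy + 2xz + 8/7yz - 13x + 8/7z - 52/7
  leading term xy: subtract (-13/4)·g_2 from 13/2xy + 2xz + 8/7yz - 13x + 8/7z - 52/7 → 2xz + 8/7yz + 8/7z - 52/7
  leading term xz: subtract (2/7)·g_1 from 2xz + 8/7yz + 8/7z - 52/7 → 0
The remainder is 0, so this S-polynomial contributes no new basis element.

S(g_1, g_3) = 4/7y^3z + xyz + 4/7y^2z + 13/2xy + 2xz - 26/7y^2 - 13x; remainder on division = 0.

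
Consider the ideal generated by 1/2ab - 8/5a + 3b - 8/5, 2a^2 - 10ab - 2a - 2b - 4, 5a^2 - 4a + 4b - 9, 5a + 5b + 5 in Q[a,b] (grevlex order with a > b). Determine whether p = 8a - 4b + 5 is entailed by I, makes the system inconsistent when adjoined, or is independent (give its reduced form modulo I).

First compute the reduced Gröbner basis of I by Buchberger's algorithm.
f_1 = 1/2ab - 8/5a + 3b - 8/5, LT = ab.
f_2 = 2a^2 - 10ab - 2a - 2b - 4, LT = a^2.
f_3 = 5a^2 - 4a + 4b - 9, LT = a^2.
f_4 = 5a + 5b + 5, LT = a.

S(f_1,f_2): lcm = a^2b. S = 5ab^2 - 16/5a^2 + 7ab + b^2 - 16/5a + 2b.
  leading term ab^2: subtract (10b)·f_1 from 5ab^2 - 16/5a^2 + 7ab + b^2 - 16/5a + 2b → -16/5a^2 + 23ab - 29b^2 - 16/5a + 18b
  leading term a^2: subtract (-8/5)·f_2 from -16/5a^2 + 23ab - 29b^2 - 16/5a + 18b → 7ab - 29b^2 - 32/5a + 74/5b - 32/5
  leading term ab: subtract (14)·f_1 from 7ab - 29b^2 - 32/5a + 74/5b - 32/5 → -29b^2 + 16a - 136/5b + 16
  leading term b^2: no divisor's leading term divides it; move -29b^2 to the remainder.
  leading term a: subtract (16/5)·f_4 from 16a - 136/5b + 16 → -216/5b
  leading term b: no divisor's leading term divides it; move -216/5b to the remainder.
  remainder -29b^2 - 216/5b ≠ 0; add h_5 = -29b^2 - 216/5b to the basis.

S(f_1,f_3): lcm = a^2b. S = -16/5a^2 + 34/5ab - 4/5b^2 - 16/5a + 9/5b.
  leading term a^2: subtract (-8/5)·f_2 from -16/5a^2 + 34/5ab - 4/5b^2 - 16/5a + 9/5b → -46/5ab - 4/5b^2 - 32/5a - 7/5b - 32/5
  leading term ab: subtract (-92/5)·f_1 from -46/5ab - 4/5b^2 - 32/5a - 7/5b - 32/5 → -4/5b^2 - 896/25a + 269/5b - 896/25
  leading term b^2: subtract (4/145)·h_5 from -4/5b^2 - 896/25a + 269/5b - 896/25 → -896/25a + 39869/725b - 896/25
  leading term a: subtract (-896/125)·f_4 from -896/25a + 39869/725b - 896/25 → 65853/725b
  leading term b: no divisor's leading term divides it; move 65853/725b to the remainder.
  remainder 65853/725b ≠ 0; add h_6 = 65853/725b to the basis.

The other S-polynomials (S(f_1,f_4), S(f_2,f_3), S(f_2,f_4), S(f_3,f_4), S(f_1,h_5), S(f_2,h_5), S(f_3,h_5), S(f_4,h_5), S(f_1,h_6), S(f_2,h_6), S(f_3,h_6), S(f_4,h_6), S(h_5,h_6)) all reduce to 0 modulo the current basis, so we have a Gröbner basis.
Inter-reduce: drop elements whose leading term is divisible by another's, tail-reduce, and make monic.
Reduced Gröbner basis: {a + 1, b}.
Label its elements g_1 = a + 1, g_2 = b.

Reduce p = 8a - 4b + 5 modulo G:
  leading term a: subtract (8)·g_1 from 8a - 4b + 5 → -4b - 3
  leading term b: subtract (-4)·g_2 from -4b - 3 → -3
  leading term 1: no divisor's leading term divides it; move -3 to the remainder.
  normal form = -3.
The normal form is nonzero, so p ∉ I. Since p minus its normal form lies in I, I + (p) = I + (r) where r = -3; decide whether this ideal is the whole ring.
Here r = -3 is a nonzero constant, hence a unit: 1 ∈ I + (p), the Gröbner basis of I + (p) is {1}, and the enlarged system has no common solution — adjoining p is inconsistent.

Adjoining 8a - 4b + 5 makes the ideal the whole ring: the system is inconsistent.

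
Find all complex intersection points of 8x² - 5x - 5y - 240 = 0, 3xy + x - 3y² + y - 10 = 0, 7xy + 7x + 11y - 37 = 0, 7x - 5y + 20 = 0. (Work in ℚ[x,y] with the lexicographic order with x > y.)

Compute a lex Gröbner basis by Buchberger's algorithm.
f_1 = 8x² - 5x - 5y - 240, LT = x².
f_2 = 3xy + x - 3y² + y - 10, LT = xy.
f_3 = 7xy + 7x + 11y - 37, LT = xy.
f_4 = 7x - 5y + 20, LT = x.

S(f_1,f_2): lcm = x²y. S = -⅓x² + xy² - 23/24xy + 10/3x - ⅝y² - 30y.
  reduce S modulo (f_1, f_2, f_3, f_4):
  remainder y³ - 9/4y² - 502/21y - 685/28 ≠ 0; add h_5 = y³ - 9/4y² - 502/21y - 685/28 to the basis.

S(f_1,f_3): lcm = x²y. S = -x² - 123/56xy + 37/7x - ⅝y² - 30y.
  reduce S modulo (f_1, f_2, f_3, f_4, h_5):
  remainder -79/28y² - 1276/49y - 10335/196 ≠ 0; add h_6 = -79/28y² - 1276/49y - 10335/196 to the basis.

S(f_1,f_4): lcm = x². S = 5/7xy - 195/56x - ⅝y - 30.
  reduce S modulo (f_1, f_2, f_3, f_4, h_5, h_6):
  remainder -11185/1106y - 33555/1106 ≠ 0; add h_7 = -11185/1106y - 33555/1106 to the basis.

The other S-polynomials (S(f_2,f_3), S(f_2,f_4), S(f_3,f_4), S(f_1,h_5), S(f_2,h_5), S(f_3,h_5), S(f_4,h_5), S(f_1,h_6), S(f_2,h_6), S(f_3,h_6), S(f_4,h_6), S(h_5,h_6), S(f_1,h_7), S(f_2,h_7), S(f_3,h_7), S(f_4,h_7), S(h_5,h_7), S(h_6,h_7)) all reduce to 0 modulo the current basis, so we have a Gröbner basis.
Inter-reduce: drop elements whose leading term is divisible by another's, tail-reduce, and make monic.
Reduced Gröbner basis: {x + 5, y + 3}.

From the last basis element, y + 3 = 0, so y takes values in {-3}. Each choice, substituted upward through the basis, yields the corresponding point(s) of the solution set.
  y = -3: the earlier basis element becomes x + 5 = 0, giving x = -5 — point (-5, -3).

{(-5, -3)}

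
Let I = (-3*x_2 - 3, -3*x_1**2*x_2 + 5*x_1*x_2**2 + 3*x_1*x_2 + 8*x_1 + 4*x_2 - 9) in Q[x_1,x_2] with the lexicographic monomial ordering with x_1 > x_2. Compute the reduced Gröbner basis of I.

G = {x_1**2 + 10/3*x_1 - 13/3, x_2 + 1}

f_1 = -3*x_2 - 3, LT = x_2.
f_2 = -3*x_1**2*x_2 + 5*x_1*x_2**2 + 3*x_1*x_2 + 8*x_1 + 4*x_2 - 9, LT = x_1**2*x_2.

S(f_1,f_2): lcm = x_1**2*x_2. S = x_1**2 + 5/3*x_1*x_2**2 + x_1*x_2 + 8/3*x_1 + 4/3*x_2 - 3.
  reduce S modulo (f_1, f_2):
  remainder x_1**2 + 10/3*x_1 - 13/3 ≠ 0; add g_3 = x_1**2 + 10/3*x_1 - 13/3 to the basis.

The other S-polynomials (S(f_1,g_3), S(f_2,g_3)) all reduce to 0 modulo the current basis, so we have a Gröbner basis.
Inter-reduce: drop elements whose leading term is divisible by another's, tail-reduce, and make monic.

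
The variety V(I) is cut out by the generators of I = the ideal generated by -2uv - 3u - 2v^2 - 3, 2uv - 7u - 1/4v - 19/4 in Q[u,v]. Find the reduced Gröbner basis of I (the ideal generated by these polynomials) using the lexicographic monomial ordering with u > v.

Buchberger's algorithm terminates because the ascending chain of leading-term ideals stabilizes.

f_1 = -2uv - 3u - 2v^2 - 3, LT = uv.
f_2 = 2uv - 7u - 1/4v - 19/4, LT = uv.

S(f_1,f_2): lcm = uv. S = 5u + v^2 + 1/8v + 31/8.
  leading term u: no divisor's leading term divides it; move 5u to the remainder.
  leading term v^2: no divisor's leading term divides it; move v^2 to the remainder.
  leading term v: no divisor's leading term divides it; move 1/8v to the remainder.
  leading term 1: no divisor's leading term divides it; move 31/8 to the remainder.
  remainder 5u + v^2 + 1/8v + 31/8 ≠ 0; add g_3 = 5u + v^2 + 1/8v + 31/8 to the basis.

S(f_1,g_3): lcm = uv. S = 3/2u - 1/5v^3 + 39/40v^2 - 31/40v + 3/2.
  leading term u: subtract (3/10)·g_3 from 3/2u - 1/5v^3 + 39/40v^2 - 31/40v + 3/2 → -1/5v^3 + 27/40v^2 - 13/16v + 27/80
  leading term v^3: no divisor's leading term divides it; move -1/5v^3 to the remainder.
  leading term v^2: no divisor's leading term divides it; move 27/40v^2 to the remainder.
  leading term v: no divisor's leading term divides it; move -13/16v to the remainder.
  leading term 1: no divisor's leading term divides it; move 27/80 to the remainder.
  remainder -1/5v^3 + 27/40v^2 - 13/16v + 27/80 ≠ 0; add g_4 = -1/5v^3 + 27/40v^2 - 13/16v + 27/80 to the basis.

The other S-polynomials (S(f_2,g_3), S(f_1,g_4), S(f_2,g_4), S(g_3,g_4)) all reduce to 0 modulo the current basis, so we have a Gröbner basis.
Inter-reduce: drop elements whose leading term is divisible by another's, tail-reduce, and make monic.

G = {u + 1/5v^2 + 1/40v + 31/40, v^3 - 27/8v^2 + 65/16v - 27/16}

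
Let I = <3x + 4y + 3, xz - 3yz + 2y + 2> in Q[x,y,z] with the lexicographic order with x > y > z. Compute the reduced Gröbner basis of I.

G = {x + 4/3y + 1, yz - 6/13y + 3/13z - 6/13}

f_1 = 3x + 4y + 3, LT = x.
f_2 = xz - 3yz + 2y + 2, LT = xz.

S(f_1,f_2): lcm = xz. S = 13/3yz - 2y + z - 2.
  leading term yz: no divisor's leading term divides it; move 13/3yz to the remainder.
  leading term y: no divisor's leading term divides it; move -2y to the remainder.
  leading term z: no divisor's leading term divides it; move z to the remainder.
  leading term 1: no divisor's leading term divides it; move -2 to the remainder.
  remainder 13/3yz - 2y + z - 2 ≠ 0; add g_3 = 13/3yz - 2y + z - 2 to the basis.

S(f_1,g_3): leading monomials are coprime, so the S-polynomial reduces to 0 (Buchberger's first criterion).
S(f_2,g_3): lcm = xyz. S = 6/13xy - 3/13xz + 6/13x - 3y^2z + 2y^2 + 2y.
  leading term xy: subtract (2/13y)·f_1 from 6/13xy - 3/13xz + 6/13x - 3y^2z + 2y^2 + 2y → -3/13xz + 6/13x - 3y^2z + 18/13y^2 + 20/13y
  leading term xz: subtract (-1/13z)·f_1 from -3/13xz + 6/13x - 3y^2z + 18/13y^2 + 20/13y → 6/13x - 3y^2z + 18/13y^2 + 4/13yz + 20/13y + 3/13z
  leading term x: subtract (2/13)·f_1 from 6/13x - 3y^2z + 18/13y^2 + 4/13yz + 20/13y + 3/13z → -3y^2z + 18/13y^2 + 4/13yz + 12/13y + 3/13z - 6/13
  leading term y^2z: subtract (-9/13y)·g_3 from -3y^2z + 18/13y^2 + 4/13yz + 12/13y + 3/13z - 6/13 → yz - 6/13y + 3/13z - 6/13
  leading term yz: subtract (3/13)·g_3 from yz - 6/13y + 3/13z - 6/13 → 0
  remainder 0.

Every S-polynomial of the final basis reduces to 0, so we have a Gröbner basis.
Inter-reduce: drop elements whose leading term is divisible by another's, tail-reduce, and make monic.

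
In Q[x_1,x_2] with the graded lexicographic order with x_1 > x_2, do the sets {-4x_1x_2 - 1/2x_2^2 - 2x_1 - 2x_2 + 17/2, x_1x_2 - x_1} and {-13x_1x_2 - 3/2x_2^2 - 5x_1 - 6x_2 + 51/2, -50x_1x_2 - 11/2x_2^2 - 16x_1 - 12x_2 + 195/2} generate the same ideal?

No, the ideals differ.

Since reduced Gröbner bases are canonical representatives of ideals under a given ordering, it suffices to compute and compare them.
Buchberger on the first generating set:
f_1 = -4x_1x_2 - 1/2x_2^2 - 2x_1 - 2x_2 + 17/2, LT = x_1x_2.
f_2 = x_1x_2 - x_1, LT = x_1x_2.

S(f_1,f_2): lcm = x_1x_2. S = 1/8x_2^2 + 3/2x_1 + 1/2x_2 - 17/8.
  leading term x_2^2: no divisor's leading term divides it; move 1/8x_2^2 to the remainder.
  leading term x_1: no divisor's leading term divides it; move 3/2x_1 to the remainder.
  leading term x_2: no divisor's leading term divides it; move 1/2x_2 to the remainder.
  leading term 1: no divisor's leading term divides it; move -17/8 to the remainder.
  remainder 1/8x_2^2 + 3/2x_1 + 1/2x_2 - 17/8 ≠ 0; add g_3 = 1/8x_2^2 + 3/2x_1 + 1/2x_2 - 17/8 to the basis.

S(f_1,g_3): lcm = x_1x_2^2. S = 1/8x_2^3 - 12x_1^2 - 7/2x_1x_2 + 1/2x_2^2 + 17x_1 - 17/8x_2.
  leading term x_2^3: subtract (x_2)·g_3 from 1/8x_2^3 - 12x_1^2 - 7/2x_1x_2 + 1/2x_2^2 + 17x_1 - 17/8x_2 → -12x_1^2 - 5x_1x_2 + 17x_1
  leading term x_1^2: no divisor's leading term divides it; move -12x_1^2 to the remainder.
  leading term x_1x_2: subtract (5/4)·f_1 from -5x_1x_2 + 17x_1 → 5/8x_2^2 + 39/2x_1 + 5/2x_2 - 85/8
  leading term x_2^2: subtract (5)·g_3 from 5/8x_2^2 + 39/2x_1 + 5/2x_2 - 85/8 → 12x_1
  leading term x_1: no divisor's leading term divides it; move 12x_1 to the remainder.
  remainder -12x_1^2 + 12x_1 ≠ 0; add g_4 = -12x_1^2 + 12x_1 to the basis.

The other S-polynomials (S(f_2,g_3), S(f_1,g_4), S(f_2,g_4), S(g_3,g_4)) all reduce to 0 modulo the current basis, so we have a Gröbner basis.
Inter-reduce: drop elements whose leading term is divisible by another's, tail-reduce, and make monic.
Reduced Gröbner basis: {x_1^2 - x_1, x_1x_2 - x_1, x_2^2 + 12x_1 + 4x_2 - 17}.

Buchberger on the second generating set:
h_1 = -13x_1x_2 - 3/2x_2^2 - 5x_1 - 6x_2 + 51/2, LT = x_1x_2.
h_2 = -50x_1x_2 - 11/2x_2^2 - 16x_1 - 12x_2 + 195/2, LT = x_1x_2.

S(h_1,h_2): lcm = x_1x_2. S = 7/1300x_2^2 + 21/325x_1 + 72/325x_2 - 3/260.
  leading term x_2^2: no divisor's leading term divides it; move 7/1300x_2^2 to the remainder.
  leading term x_1: no divisor's leading term divides it; move 21/325x_1 to the remainder.
  leading term x_2: no divisor's leading term divides it; move 72/325x_2 to the remainder.
  leading term 1: no divisor's leading term divides it; move -3/260 to the remainder.
  remainder 7/1300x_2^2 + 21/325x_1 + 72/325x_2 - 3/260 ≠ 0; add k_3 = 7/1300x_2^2 + 21/325x_1 + 72/325x_2 - 3/260 to the basis.

S(h_1,k_3): lcm = x_1x_2^2. S = 3/26x_2^3 - 12x_1^2 - 3709/91x_1x_2 + 6/13x_2^2 + 15/7x_1 - 51/26x_2.
  leading term x_2^3: subtract (150/7x_2)·k_3 from 3/26x_2^3 - 12x_1^2 - 3709/91x_1x_2 + 6/13x_2^2 + 15/7x_1 - 51/26x_2 → -12x_1^2 - 295/7x_1x_2 - 30/7x_2^2 + 15/7x_1 - 12/7x_2
  leading term x_1^2: no divisor's leading term divides it; move -12x_1^2 to the remainder.
  leading term x_1x_2: subtract (295/91)·h_1 from -295/7x_1x_2 - 30/7x_2^2 + 15/7x_1 - 12/7x_2 → 15/26x_2^2 + 1670/91x_1 + 1614/91x_2 - 15045/182
  leading term x_2^2: subtract (750/7)·k_3 from 15/26x_2^2 + 1670/91x_1 + 1614/91x_2 - 15045/182 → 80/7x_1 - 6x_2 - 570/7
  leading term x_1: no divisor's leading term divides it; move 80/7x_1 to the remainder.
  leading term x_2: no divisor's leading term divides it; move -6x_2 to the remainder.
  leading term 1: no divisor's leading term divides it; move -570/7 to the remainder.
  remainder -12x_1^2 + 80/7x_1 - 6x_2 - 570/7 ≠ 0; add k_4 = -12x_1^2 + 80/7x_1 - 6x_2 - 570/7 to the basis.

The other S-polynomials (S(h_2,k_3), S(h_1,k_4), S(h_2,k_4), S(k_3,k_4)) all reduce to 0 modulo the current basis, so we have a Gröbner basis.
Inter-reduce: drop elements whose leading term is divisible by another's, tail-reduce, and make monic.
Reduced Gröbner basis: {x_1^2 - 20/21x_1 + 1/2x_2 + 95/14, x_1x_2 - x_1 - 30/7x_2 - 12/7, x_2^2 + 12x_1 + 288/7x_2 - 15/7}.

These differ, so the ideals are not equal.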